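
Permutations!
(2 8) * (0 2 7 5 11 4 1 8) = (0 2)(1 8 7 5 11 4) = [2, 8, 0, 3, 1, 11, 6, 5, 7, 9, 10, 4]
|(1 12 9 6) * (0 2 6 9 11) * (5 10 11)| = |(0 2 6 1 12 5 10 11)| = 8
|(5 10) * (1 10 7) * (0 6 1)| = |(0 6 1 10 5 7)| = 6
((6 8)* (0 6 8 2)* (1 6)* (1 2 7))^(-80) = (8)(1 6 7)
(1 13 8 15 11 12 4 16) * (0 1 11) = (0 1 13 8 15)(4 16 11 12) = [1, 13, 2, 3, 16, 5, 6, 7, 15, 9, 10, 12, 4, 8, 14, 0, 11]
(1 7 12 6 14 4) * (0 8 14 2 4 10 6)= (0 8 14 10 6 2 4 1 7 12)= [8, 7, 4, 3, 1, 5, 2, 12, 14, 9, 6, 11, 0, 13, 10]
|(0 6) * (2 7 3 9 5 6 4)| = |(0 4 2 7 3 9 5 6)| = 8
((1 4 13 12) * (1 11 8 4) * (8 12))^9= ((4 13 8)(11 12))^9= (13)(11 12)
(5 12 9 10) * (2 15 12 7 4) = (2 15 12 9 10 5 7 4) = [0, 1, 15, 3, 2, 7, 6, 4, 8, 10, 5, 11, 9, 13, 14, 12]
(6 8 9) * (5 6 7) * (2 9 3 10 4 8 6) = [0, 1, 9, 10, 8, 2, 6, 5, 3, 7, 4] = (2 9 7 5)(3 10 4 8)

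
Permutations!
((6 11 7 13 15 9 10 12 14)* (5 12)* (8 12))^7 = (5 13 14 10 7 12 9 11 8 15 6)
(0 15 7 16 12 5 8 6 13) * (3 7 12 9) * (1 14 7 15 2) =(0 2 1 14 7 16 9 3 15 12 5 8 6 13) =[2, 14, 1, 15, 4, 8, 13, 16, 6, 3, 10, 11, 5, 0, 7, 12, 9]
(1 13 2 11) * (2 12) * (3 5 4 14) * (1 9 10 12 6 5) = (1 13 6 5 4 14 3)(2 11 9 10 12) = [0, 13, 11, 1, 14, 4, 5, 7, 8, 10, 12, 9, 2, 6, 3]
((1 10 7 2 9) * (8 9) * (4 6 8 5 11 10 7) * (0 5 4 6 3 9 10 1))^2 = ((0 5 11 1 7 2 4 3 9)(6 8 10))^2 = (0 11 7 4 9 5 1 2 3)(6 10 8)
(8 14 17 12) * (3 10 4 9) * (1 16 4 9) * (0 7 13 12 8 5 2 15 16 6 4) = (0 7 13 12 5 2 15 16)(1 6 4)(3 10 9)(8 14 17) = [7, 6, 15, 10, 1, 2, 4, 13, 14, 3, 9, 11, 5, 12, 17, 16, 0, 8]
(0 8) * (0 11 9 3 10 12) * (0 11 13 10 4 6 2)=[8, 1, 0, 4, 6, 5, 2, 7, 13, 3, 12, 9, 11, 10]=(0 8 13 10 12 11 9 3 4 6 2)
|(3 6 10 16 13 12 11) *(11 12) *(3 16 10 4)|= |(3 6 4)(11 16 13)|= 3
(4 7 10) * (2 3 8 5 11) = [0, 1, 3, 8, 7, 11, 6, 10, 5, 9, 4, 2] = (2 3 8 5 11)(4 7 10)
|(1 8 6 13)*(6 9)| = |(1 8 9 6 13)| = 5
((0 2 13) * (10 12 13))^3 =((0 2 10 12 13))^3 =(0 12 2 13 10)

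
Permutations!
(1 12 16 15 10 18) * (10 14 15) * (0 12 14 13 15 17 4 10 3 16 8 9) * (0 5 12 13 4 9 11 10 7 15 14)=(0 13 14 17 9 5 12 8 11 10 18 1)(3 16)(4 7 15)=[13, 0, 2, 16, 7, 12, 6, 15, 11, 5, 18, 10, 8, 14, 17, 4, 3, 9, 1]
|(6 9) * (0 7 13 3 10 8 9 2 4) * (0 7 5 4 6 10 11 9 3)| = 10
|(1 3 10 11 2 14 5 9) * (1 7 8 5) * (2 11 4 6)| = 28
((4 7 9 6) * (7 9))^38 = (4 6 9)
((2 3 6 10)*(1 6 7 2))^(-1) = ((1 6 10)(2 3 7))^(-1) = (1 10 6)(2 7 3)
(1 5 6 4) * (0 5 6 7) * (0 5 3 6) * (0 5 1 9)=(0 3 6 4 9)(1 5 7)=[3, 5, 2, 6, 9, 7, 4, 1, 8, 0]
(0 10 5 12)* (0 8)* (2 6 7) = (0 10 5 12 8)(2 6 7) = [10, 1, 6, 3, 4, 12, 7, 2, 0, 9, 5, 11, 8]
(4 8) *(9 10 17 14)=(4 8)(9 10 17 14)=[0, 1, 2, 3, 8, 5, 6, 7, 4, 10, 17, 11, 12, 13, 9, 15, 16, 14]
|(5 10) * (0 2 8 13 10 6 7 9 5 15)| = |(0 2 8 13 10 15)(5 6 7 9)| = 12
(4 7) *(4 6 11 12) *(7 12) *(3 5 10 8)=(3 5 10 8)(4 12)(6 11 7)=[0, 1, 2, 5, 12, 10, 11, 6, 3, 9, 8, 7, 4]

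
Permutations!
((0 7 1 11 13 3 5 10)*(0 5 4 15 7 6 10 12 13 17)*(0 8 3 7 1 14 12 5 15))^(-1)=((0 6 10 15 1 11 17 8 3 4)(7 14 12 13))^(-1)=(0 4 3 8 17 11 1 15 10 6)(7 13 12 14)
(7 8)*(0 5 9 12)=(0 5 9 12)(7 8)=[5, 1, 2, 3, 4, 9, 6, 8, 7, 12, 10, 11, 0]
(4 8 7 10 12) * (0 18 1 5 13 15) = (0 18 1 5 13 15)(4 8 7 10 12) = [18, 5, 2, 3, 8, 13, 6, 10, 7, 9, 12, 11, 4, 15, 14, 0, 16, 17, 1]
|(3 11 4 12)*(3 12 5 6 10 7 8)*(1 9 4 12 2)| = |(1 9 4 5 6 10 7 8 3 11 12 2)| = 12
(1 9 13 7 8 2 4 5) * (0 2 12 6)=(0 2 4 5 1 9 13 7 8 12 6)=[2, 9, 4, 3, 5, 1, 0, 8, 12, 13, 10, 11, 6, 7]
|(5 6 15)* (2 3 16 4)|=|(2 3 16 4)(5 6 15)|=12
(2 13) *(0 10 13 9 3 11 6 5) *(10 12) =(0 12 10 13 2 9 3 11 6 5) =[12, 1, 9, 11, 4, 0, 5, 7, 8, 3, 13, 6, 10, 2]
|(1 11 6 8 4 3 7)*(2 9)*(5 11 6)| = |(1 6 8 4 3 7)(2 9)(5 11)| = 6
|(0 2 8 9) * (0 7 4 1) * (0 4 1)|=|(0 2 8 9 7 1 4)|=7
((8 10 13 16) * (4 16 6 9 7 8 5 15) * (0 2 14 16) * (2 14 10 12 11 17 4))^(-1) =((0 14 16 5 15 2 10 13 6 9 7 8 12 11 17 4))^(-1) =(0 4 17 11 12 8 7 9 6 13 10 2 15 5 16 14)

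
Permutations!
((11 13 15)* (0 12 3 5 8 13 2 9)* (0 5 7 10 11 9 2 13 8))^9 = (0 5 9 15 13 11 10 7 3 12)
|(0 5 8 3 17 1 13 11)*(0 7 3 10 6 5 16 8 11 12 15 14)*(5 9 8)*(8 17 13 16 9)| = |(0 9 17 1 16 5 11 7 3 13 12 15 14)(6 8 10)| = 39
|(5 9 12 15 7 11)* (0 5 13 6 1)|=|(0 5 9 12 15 7 11 13 6 1)|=10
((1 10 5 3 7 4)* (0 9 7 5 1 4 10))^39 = ((0 9 7 10 1)(3 5))^39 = (0 1 10 7 9)(3 5)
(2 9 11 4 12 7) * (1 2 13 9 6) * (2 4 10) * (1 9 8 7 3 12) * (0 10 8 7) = [10, 4, 6, 12, 1, 5, 9, 13, 0, 11, 2, 8, 3, 7] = (0 10 2 6 9 11 8)(1 4)(3 12)(7 13)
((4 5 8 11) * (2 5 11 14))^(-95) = ((2 5 8 14)(4 11))^(-95) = (2 5 8 14)(4 11)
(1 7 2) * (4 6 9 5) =(1 7 2)(4 6 9 5) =[0, 7, 1, 3, 6, 4, 9, 2, 8, 5]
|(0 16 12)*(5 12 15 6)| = 6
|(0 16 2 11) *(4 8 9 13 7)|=|(0 16 2 11)(4 8 9 13 7)|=20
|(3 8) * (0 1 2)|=6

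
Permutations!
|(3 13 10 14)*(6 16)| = 4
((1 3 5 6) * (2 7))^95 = ((1 3 5 6)(2 7))^95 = (1 6 5 3)(2 7)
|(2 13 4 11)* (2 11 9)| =|(2 13 4 9)| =4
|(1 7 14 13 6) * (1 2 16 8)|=|(1 7 14 13 6 2 16 8)|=8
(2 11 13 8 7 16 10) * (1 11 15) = [0, 11, 15, 3, 4, 5, 6, 16, 7, 9, 2, 13, 12, 8, 14, 1, 10] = (1 11 13 8 7 16 10 2 15)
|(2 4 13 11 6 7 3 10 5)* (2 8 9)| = |(2 4 13 11 6 7 3 10 5 8 9)| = 11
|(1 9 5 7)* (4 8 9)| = 6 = |(1 4 8 9 5 7)|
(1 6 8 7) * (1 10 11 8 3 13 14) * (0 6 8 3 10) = (0 6 10 11 3 13 14 1 8 7) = [6, 8, 2, 13, 4, 5, 10, 0, 7, 9, 11, 3, 12, 14, 1]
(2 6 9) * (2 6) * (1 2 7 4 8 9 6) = (1 2 7 4 8 9) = [0, 2, 7, 3, 8, 5, 6, 4, 9, 1]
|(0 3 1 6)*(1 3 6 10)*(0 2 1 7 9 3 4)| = 9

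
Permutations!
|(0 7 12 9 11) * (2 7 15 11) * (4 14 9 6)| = 21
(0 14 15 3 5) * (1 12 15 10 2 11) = (0 14 10 2 11 1 12 15 3 5) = [14, 12, 11, 5, 4, 0, 6, 7, 8, 9, 2, 1, 15, 13, 10, 3]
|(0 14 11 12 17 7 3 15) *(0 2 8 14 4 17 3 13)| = 35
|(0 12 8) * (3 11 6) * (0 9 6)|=|(0 12 8 9 6 3 11)|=7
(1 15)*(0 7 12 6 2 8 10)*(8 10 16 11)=(0 7 12 6 2 10)(1 15)(8 16 11)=[7, 15, 10, 3, 4, 5, 2, 12, 16, 9, 0, 8, 6, 13, 14, 1, 11]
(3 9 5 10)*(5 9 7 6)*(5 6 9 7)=(3 5 10)(7 9)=[0, 1, 2, 5, 4, 10, 6, 9, 8, 7, 3]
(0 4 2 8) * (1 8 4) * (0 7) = (0 1 8 7)(2 4) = [1, 8, 4, 3, 2, 5, 6, 0, 7]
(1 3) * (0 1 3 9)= [1, 9, 2, 3, 4, 5, 6, 7, 8, 0]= (0 1 9)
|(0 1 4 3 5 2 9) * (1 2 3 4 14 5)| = 12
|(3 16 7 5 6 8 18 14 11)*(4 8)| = 10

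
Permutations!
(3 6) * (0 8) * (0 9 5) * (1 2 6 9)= (0 8 1 2 6 3 9 5)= [8, 2, 6, 9, 4, 0, 3, 7, 1, 5]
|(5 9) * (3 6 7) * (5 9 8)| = |(9)(3 6 7)(5 8)| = 6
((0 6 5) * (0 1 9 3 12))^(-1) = (0 12 3 9 1 5 6)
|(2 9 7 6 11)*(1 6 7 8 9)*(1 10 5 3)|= |(1 6 11 2 10 5 3)(8 9)|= 14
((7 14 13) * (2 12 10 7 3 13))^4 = (2 14 7 10 12)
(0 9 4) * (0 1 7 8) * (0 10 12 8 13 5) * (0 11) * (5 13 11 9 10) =[10, 7, 2, 3, 1, 9, 6, 11, 5, 4, 12, 0, 8, 13] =(13)(0 10 12 8 5 9 4 1 7 11)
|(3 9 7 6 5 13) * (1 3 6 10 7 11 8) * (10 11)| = 21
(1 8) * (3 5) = [0, 8, 2, 5, 4, 3, 6, 7, 1] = (1 8)(3 5)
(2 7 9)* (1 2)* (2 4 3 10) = (1 4 3 10 2 7 9) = [0, 4, 7, 10, 3, 5, 6, 9, 8, 1, 2]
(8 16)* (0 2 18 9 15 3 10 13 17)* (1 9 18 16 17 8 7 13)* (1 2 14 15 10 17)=[14, 9, 16, 17, 4, 5, 6, 13, 1, 10, 2, 11, 12, 8, 15, 3, 7, 0, 18]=(18)(0 14 15 3 17)(1 9 10 2 16 7 13 8)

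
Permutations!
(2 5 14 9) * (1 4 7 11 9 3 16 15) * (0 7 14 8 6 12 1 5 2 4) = (0 7 11 9 4 14 3 16 15 5 8 6 12 1) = [7, 0, 2, 16, 14, 8, 12, 11, 6, 4, 10, 9, 1, 13, 3, 5, 15]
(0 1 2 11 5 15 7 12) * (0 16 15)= (0 1 2 11 5)(7 12 16 15)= [1, 2, 11, 3, 4, 0, 6, 12, 8, 9, 10, 5, 16, 13, 14, 7, 15]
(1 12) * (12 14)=(1 14 12)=[0, 14, 2, 3, 4, 5, 6, 7, 8, 9, 10, 11, 1, 13, 12]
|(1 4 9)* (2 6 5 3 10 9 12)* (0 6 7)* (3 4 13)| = |(0 6 5 4 12 2 7)(1 13 3 10 9)| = 35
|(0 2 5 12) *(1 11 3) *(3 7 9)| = 20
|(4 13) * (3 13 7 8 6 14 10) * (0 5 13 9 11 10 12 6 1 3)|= 33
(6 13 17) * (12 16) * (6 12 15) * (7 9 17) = [0, 1, 2, 3, 4, 5, 13, 9, 8, 17, 10, 11, 16, 7, 14, 6, 15, 12] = (6 13 7 9 17 12 16 15)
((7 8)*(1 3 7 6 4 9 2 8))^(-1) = ((1 3 7)(2 8 6 4 9))^(-1) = (1 7 3)(2 9 4 6 8)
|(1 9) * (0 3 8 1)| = 5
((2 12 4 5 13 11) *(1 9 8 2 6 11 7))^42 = (1 5 2)(4 8 7)(9 13 12)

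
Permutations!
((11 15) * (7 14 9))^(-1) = (7 9 14)(11 15)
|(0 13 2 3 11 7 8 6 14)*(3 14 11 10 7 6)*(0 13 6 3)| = 21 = |(0 6 11 3 10 7 8)(2 14 13)|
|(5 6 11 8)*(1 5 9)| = 6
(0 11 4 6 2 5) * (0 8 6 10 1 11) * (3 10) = (1 11 4 3 10)(2 5 8 6) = [0, 11, 5, 10, 3, 8, 2, 7, 6, 9, 1, 4]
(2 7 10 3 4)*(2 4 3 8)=(2 7 10 8)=[0, 1, 7, 3, 4, 5, 6, 10, 2, 9, 8]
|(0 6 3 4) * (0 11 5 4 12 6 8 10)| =3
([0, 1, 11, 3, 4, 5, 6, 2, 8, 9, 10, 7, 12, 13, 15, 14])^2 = [0, 1, 7, 3, 4, 5, 6, 11, 8, 9, 10, 2, 12, 13, 14, 15]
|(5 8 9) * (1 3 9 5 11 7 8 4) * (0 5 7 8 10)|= 10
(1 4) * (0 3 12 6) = (0 3 12 6)(1 4) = [3, 4, 2, 12, 1, 5, 0, 7, 8, 9, 10, 11, 6]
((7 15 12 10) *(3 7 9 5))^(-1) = (3 5 9 10 12 15 7)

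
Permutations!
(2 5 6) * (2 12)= [0, 1, 5, 3, 4, 6, 12, 7, 8, 9, 10, 11, 2]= (2 5 6 12)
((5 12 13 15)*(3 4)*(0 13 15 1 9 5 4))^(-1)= ((0 13 1 9 5 12 15 4 3))^(-1)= (0 3 4 15 12 5 9 1 13)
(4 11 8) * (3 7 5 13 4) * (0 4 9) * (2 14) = [4, 1, 14, 7, 11, 13, 6, 5, 3, 0, 10, 8, 12, 9, 2] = (0 4 11 8 3 7 5 13 9)(2 14)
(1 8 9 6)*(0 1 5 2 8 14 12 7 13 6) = (0 1 14 12 7 13 6 5 2 8 9) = [1, 14, 8, 3, 4, 2, 5, 13, 9, 0, 10, 11, 7, 6, 12]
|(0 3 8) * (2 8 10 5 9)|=7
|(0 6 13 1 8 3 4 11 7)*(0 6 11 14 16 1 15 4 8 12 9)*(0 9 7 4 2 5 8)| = 15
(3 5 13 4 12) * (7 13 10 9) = (3 5 10 9 7 13 4 12) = [0, 1, 2, 5, 12, 10, 6, 13, 8, 7, 9, 11, 3, 4]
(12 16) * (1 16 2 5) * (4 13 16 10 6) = (1 10 6 4 13 16 12 2 5) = [0, 10, 5, 3, 13, 1, 4, 7, 8, 9, 6, 11, 2, 16, 14, 15, 12]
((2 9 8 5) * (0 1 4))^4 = (9)(0 1 4)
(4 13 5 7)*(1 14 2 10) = (1 14 2 10)(4 13 5 7) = [0, 14, 10, 3, 13, 7, 6, 4, 8, 9, 1, 11, 12, 5, 2]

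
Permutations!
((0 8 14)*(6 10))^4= (0 8 14)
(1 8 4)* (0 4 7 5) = (0 4 1 8 7 5) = [4, 8, 2, 3, 1, 0, 6, 5, 7]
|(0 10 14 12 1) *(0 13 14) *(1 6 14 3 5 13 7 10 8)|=|(0 8 1 7 10)(3 5 13)(6 14 12)|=15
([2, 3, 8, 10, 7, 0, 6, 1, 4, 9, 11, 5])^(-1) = [5, 7, 0, 1, 8, 11, 6, 4, 2, 9, 3, 10]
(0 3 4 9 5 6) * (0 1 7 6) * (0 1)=(0 3 4 9 5 1 7 6)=[3, 7, 2, 4, 9, 1, 0, 6, 8, 5]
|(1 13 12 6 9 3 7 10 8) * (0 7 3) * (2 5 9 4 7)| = |(0 2 5 9)(1 13 12 6 4 7 10 8)| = 8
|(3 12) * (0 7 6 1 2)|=10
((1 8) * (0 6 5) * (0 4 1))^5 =((0 6 5 4 1 8))^5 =(0 8 1 4 5 6)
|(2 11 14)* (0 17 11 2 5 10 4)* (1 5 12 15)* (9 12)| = |(0 17 11 14 9 12 15 1 5 10 4)| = 11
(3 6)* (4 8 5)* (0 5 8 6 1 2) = (8)(0 5 4 6 3 1 2) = [5, 2, 0, 1, 6, 4, 3, 7, 8]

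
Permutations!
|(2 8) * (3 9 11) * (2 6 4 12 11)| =|(2 8 6 4 12 11 3 9)| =8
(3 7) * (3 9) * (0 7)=(0 7 9 3)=[7, 1, 2, 0, 4, 5, 6, 9, 8, 3]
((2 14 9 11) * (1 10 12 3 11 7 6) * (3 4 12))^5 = (1 14 10 9 3 7 11 6 2)(4 12)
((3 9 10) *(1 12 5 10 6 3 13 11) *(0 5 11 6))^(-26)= ((0 5 10 13 6 3 9)(1 12 11))^(-26)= (0 10 6 9 5 13 3)(1 12 11)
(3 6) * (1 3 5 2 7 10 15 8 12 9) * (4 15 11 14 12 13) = [0, 3, 7, 6, 15, 2, 5, 10, 13, 1, 11, 14, 9, 4, 12, 8] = (1 3 6 5 2 7 10 11 14 12 9)(4 15 8 13)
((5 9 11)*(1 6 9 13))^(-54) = ((1 6 9 11 5 13))^(-54) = (13)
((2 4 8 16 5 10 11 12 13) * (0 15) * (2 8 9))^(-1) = (0 15)(2 9 4)(5 16 8 13 12 11 10)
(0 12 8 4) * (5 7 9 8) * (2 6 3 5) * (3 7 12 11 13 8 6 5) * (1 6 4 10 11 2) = (0 2 5 12 1 6 7 9 4)(8 10 11 13) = [2, 6, 5, 3, 0, 12, 7, 9, 10, 4, 11, 13, 1, 8]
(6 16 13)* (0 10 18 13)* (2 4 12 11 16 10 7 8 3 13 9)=(0 7 8 3 13 6 10 18 9 2 4 12 11 16)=[7, 1, 4, 13, 12, 5, 10, 8, 3, 2, 18, 16, 11, 6, 14, 15, 0, 17, 9]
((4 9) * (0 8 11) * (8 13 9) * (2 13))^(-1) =(0 11 8 4 9 13 2) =((0 2 13 9 4 8 11))^(-1)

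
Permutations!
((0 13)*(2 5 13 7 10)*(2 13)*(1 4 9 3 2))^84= (13)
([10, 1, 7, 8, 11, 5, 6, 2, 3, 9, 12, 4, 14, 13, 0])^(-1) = [14, 1, 7, 8, 11, 5, 6, 2, 3, 9, 0, 4, 10, 13, 12]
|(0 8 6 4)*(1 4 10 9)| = |(0 8 6 10 9 1 4)| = 7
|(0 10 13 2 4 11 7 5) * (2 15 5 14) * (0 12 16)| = 35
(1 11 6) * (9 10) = (1 11 6)(9 10) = [0, 11, 2, 3, 4, 5, 1, 7, 8, 10, 9, 6]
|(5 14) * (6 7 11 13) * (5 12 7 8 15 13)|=20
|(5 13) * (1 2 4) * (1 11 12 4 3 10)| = |(1 2 3 10)(4 11 12)(5 13)| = 12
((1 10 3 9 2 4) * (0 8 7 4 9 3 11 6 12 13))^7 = (0 6 1 8 12 10 7 13 11 4)(2 9)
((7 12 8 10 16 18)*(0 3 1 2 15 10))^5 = ((0 3 1 2 15 10 16 18 7 12 8))^5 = (0 10 8 15 12 2 7 1 18 3 16)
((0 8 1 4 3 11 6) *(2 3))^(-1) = (0 6 11 3 2 4 1 8)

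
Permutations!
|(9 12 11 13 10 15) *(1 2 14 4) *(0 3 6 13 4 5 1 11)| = |(0 3 6 13 10 15 9 12)(1 2 14 5)(4 11)| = 8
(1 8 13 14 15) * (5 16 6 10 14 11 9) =[0, 8, 2, 3, 4, 16, 10, 7, 13, 5, 14, 9, 12, 11, 15, 1, 6] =(1 8 13 11 9 5 16 6 10 14 15)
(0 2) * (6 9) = [2, 1, 0, 3, 4, 5, 9, 7, 8, 6] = (0 2)(6 9)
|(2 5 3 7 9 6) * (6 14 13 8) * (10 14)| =10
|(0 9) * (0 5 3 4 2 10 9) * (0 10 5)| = |(0 10 9)(2 5 3 4)| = 12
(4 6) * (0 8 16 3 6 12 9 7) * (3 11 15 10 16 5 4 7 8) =[3, 1, 2, 6, 12, 4, 7, 0, 5, 8, 16, 15, 9, 13, 14, 10, 11] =(0 3 6 7)(4 12 9 8 5)(10 16 11 15)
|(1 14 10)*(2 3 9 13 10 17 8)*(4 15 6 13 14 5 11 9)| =|(1 5 11 9 14 17 8 2 3 4 15 6 13 10)| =14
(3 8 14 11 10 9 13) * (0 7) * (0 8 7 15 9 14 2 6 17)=(0 15 9 13 3 7 8 2 6 17)(10 14 11)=[15, 1, 6, 7, 4, 5, 17, 8, 2, 13, 14, 10, 12, 3, 11, 9, 16, 0]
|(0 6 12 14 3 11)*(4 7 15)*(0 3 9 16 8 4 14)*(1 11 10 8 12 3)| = |(0 6 3 10 8 4 7 15 14 9 16 12)(1 11)| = 12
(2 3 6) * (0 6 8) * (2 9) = (0 6 9 2 3 8) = [6, 1, 3, 8, 4, 5, 9, 7, 0, 2]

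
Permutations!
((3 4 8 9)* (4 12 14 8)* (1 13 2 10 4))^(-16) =(1 4 10 2 13)(3 9 8 14 12)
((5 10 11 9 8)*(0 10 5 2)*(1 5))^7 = ((0 10 11 9 8 2)(1 5))^7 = (0 10 11 9 8 2)(1 5)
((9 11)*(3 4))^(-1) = (3 4)(9 11)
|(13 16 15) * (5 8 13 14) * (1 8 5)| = 6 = |(1 8 13 16 15 14)|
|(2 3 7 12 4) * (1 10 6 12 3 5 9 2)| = |(1 10 6 12 4)(2 5 9)(3 7)| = 30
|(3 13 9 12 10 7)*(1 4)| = 6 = |(1 4)(3 13 9 12 10 7)|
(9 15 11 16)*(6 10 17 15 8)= [0, 1, 2, 3, 4, 5, 10, 7, 6, 8, 17, 16, 12, 13, 14, 11, 9, 15]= (6 10 17 15 11 16 9 8)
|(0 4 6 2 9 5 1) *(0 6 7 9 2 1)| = 10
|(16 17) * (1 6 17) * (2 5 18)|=12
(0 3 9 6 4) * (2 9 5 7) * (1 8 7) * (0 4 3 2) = (0 2 9 6 3 5 1 8 7) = [2, 8, 9, 5, 4, 1, 3, 0, 7, 6]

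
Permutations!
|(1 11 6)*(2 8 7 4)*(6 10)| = |(1 11 10 6)(2 8 7 4)| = 4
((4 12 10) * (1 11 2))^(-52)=(1 2 11)(4 10 12)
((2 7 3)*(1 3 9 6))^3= ((1 3 2 7 9 6))^3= (1 7)(2 6)(3 9)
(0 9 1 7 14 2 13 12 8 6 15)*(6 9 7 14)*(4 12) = (0 7 6 15)(1 14 2 13 4 12 8 9) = [7, 14, 13, 3, 12, 5, 15, 6, 9, 1, 10, 11, 8, 4, 2, 0]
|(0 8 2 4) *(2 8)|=3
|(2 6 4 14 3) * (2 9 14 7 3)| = 7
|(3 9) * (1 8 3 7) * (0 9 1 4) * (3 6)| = |(0 9 7 4)(1 8 6 3)| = 4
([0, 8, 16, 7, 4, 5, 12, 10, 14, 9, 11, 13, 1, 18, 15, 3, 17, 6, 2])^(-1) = (1 12 6 17 16 2 18 13 11 10 7 3 15 14 8)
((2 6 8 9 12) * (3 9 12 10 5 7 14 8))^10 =((2 6 3 9 10 5 7 14 8 12))^10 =(14)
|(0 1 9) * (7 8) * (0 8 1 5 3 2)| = 4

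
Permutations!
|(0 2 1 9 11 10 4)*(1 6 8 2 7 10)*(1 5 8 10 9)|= 10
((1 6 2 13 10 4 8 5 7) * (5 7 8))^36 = (13)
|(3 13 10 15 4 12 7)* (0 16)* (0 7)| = |(0 16 7 3 13 10 15 4 12)| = 9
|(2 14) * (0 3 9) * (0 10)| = 4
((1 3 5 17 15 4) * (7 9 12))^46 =((1 3 5 17 15 4)(7 9 12))^46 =(1 15 5)(3 4 17)(7 9 12)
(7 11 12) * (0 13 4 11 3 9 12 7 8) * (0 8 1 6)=(0 13 4 11 7 3 9 12 1 6)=[13, 6, 2, 9, 11, 5, 0, 3, 8, 12, 10, 7, 1, 4]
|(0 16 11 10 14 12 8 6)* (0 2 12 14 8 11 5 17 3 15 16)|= 30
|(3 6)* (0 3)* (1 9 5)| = |(0 3 6)(1 9 5)| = 3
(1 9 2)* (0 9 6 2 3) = (0 9 3)(1 6 2) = [9, 6, 1, 0, 4, 5, 2, 7, 8, 3]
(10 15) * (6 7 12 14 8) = (6 7 12 14 8)(10 15) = [0, 1, 2, 3, 4, 5, 7, 12, 6, 9, 15, 11, 14, 13, 8, 10]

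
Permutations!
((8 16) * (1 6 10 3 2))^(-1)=(1 2 3 10 6)(8 16)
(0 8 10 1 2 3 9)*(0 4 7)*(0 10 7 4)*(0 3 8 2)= [2, 0, 8, 9, 4, 5, 6, 10, 7, 3, 1]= (0 2 8 7 10 1)(3 9)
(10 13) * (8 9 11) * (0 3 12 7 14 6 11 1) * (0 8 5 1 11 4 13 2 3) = (1 8 9 11 5)(2 3 12 7 14 6 4 13 10) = [0, 8, 3, 12, 13, 1, 4, 14, 9, 11, 2, 5, 7, 10, 6]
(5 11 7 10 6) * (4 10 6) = (4 10)(5 11 7 6) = [0, 1, 2, 3, 10, 11, 5, 6, 8, 9, 4, 7]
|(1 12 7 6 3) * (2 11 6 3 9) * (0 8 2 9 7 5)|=|(0 8 2 11 6 7 3 1 12 5)|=10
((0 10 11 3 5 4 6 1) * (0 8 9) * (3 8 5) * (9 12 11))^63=(12)(1 6 4 5)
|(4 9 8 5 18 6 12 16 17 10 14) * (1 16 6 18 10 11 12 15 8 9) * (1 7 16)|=12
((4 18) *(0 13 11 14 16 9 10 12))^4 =(18)(0 16)(9 13)(10 11)(12 14)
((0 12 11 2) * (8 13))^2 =(13)(0 11)(2 12)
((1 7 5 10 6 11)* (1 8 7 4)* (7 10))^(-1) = (1 4)(5 7)(6 10 8 11)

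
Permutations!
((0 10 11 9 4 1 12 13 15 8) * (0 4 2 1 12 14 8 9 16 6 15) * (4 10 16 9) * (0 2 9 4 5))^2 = (0 6 5 16 15)(1 8 11 12 2 14 10 4 13)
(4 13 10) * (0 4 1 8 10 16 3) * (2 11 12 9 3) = (0 4 13 16 2 11 12 9 3)(1 8 10) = [4, 8, 11, 0, 13, 5, 6, 7, 10, 3, 1, 12, 9, 16, 14, 15, 2]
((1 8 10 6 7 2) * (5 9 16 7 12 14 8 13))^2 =(1 5 16 2 13 9 7)(6 14 10 12 8)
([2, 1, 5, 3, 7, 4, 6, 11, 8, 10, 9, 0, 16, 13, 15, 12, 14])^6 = [0, 1, 2, 3, 4, 5, 6, 7, 8, 9, 10, 11, 14, 13, 12, 16, 15]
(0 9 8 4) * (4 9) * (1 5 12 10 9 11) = (0 4)(1 5 12 10 9 8 11) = [4, 5, 2, 3, 0, 12, 6, 7, 11, 8, 9, 1, 10]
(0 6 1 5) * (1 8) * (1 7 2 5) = (0 6 8 7 2 5) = [6, 1, 5, 3, 4, 0, 8, 2, 7]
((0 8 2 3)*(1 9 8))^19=(0 1 9 8 2 3)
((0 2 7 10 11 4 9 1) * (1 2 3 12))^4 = (12)(2 4 10)(7 9 11)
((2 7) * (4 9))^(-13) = (2 7)(4 9)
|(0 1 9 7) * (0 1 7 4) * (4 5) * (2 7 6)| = 8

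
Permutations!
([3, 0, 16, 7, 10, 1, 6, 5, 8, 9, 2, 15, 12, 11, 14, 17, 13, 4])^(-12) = [5, 7, 15, 1, 13, 3, 6, 0, 8, 9, 11, 10, 12, 4, 14, 2, 17, 16]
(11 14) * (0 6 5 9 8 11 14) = [6, 1, 2, 3, 4, 9, 5, 7, 11, 8, 10, 0, 12, 13, 14] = (14)(0 6 5 9 8 11)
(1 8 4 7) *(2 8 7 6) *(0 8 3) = (0 8 4 6 2 3)(1 7) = [8, 7, 3, 0, 6, 5, 2, 1, 4]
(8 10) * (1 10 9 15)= [0, 10, 2, 3, 4, 5, 6, 7, 9, 15, 8, 11, 12, 13, 14, 1]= (1 10 8 9 15)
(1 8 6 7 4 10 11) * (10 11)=[0, 8, 2, 3, 11, 5, 7, 4, 6, 9, 10, 1]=(1 8 6 7 4 11)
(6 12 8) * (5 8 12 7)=(12)(5 8 6 7)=[0, 1, 2, 3, 4, 8, 7, 5, 6, 9, 10, 11, 12]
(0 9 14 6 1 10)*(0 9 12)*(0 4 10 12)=(1 12 4 10 9 14 6)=[0, 12, 2, 3, 10, 5, 1, 7, 8, 14, 9, 11, 4, 13, 6]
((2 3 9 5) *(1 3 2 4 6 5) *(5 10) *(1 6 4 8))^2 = (1 9 10 8 3 6 5)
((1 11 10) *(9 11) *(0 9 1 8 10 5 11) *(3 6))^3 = ((0 9)(3 6)(5 11)(8 10))^3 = (0 9)(3 6)(5 11)(8 10)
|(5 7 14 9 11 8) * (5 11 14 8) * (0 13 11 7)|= |(0 13 11 5)(7 8)(9 14)|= 4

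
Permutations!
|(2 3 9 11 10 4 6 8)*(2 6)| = |(2 3 9 11 10 4)(6 8)| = 6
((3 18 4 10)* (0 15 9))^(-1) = ((0 15 9)(3 18 4 10))^(-1) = (0 9 15)(3 10 4 18)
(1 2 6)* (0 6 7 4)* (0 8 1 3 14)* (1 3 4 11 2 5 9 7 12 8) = (0 6 4 1 5 9 7 11 2 12 8 3 14) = [6, 5, 12, 14, 1, 9, 4, 11, 3, 7, 10, 2, 8, 13, 0]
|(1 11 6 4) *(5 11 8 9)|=|(1 8 9 5 11 6 4)|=7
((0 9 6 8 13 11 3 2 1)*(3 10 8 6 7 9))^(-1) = (0 1 2 3)(7 9)(8 10 11 13) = ((0 3 2 1)(7 9)(8 13 11 10))^(-1)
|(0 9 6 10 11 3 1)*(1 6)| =12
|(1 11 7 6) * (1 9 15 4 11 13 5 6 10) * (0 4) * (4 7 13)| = 11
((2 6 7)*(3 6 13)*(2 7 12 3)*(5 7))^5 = ((2 13)(3 6 12)(5 7))^5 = (2 13)(3 12 6)(5 7)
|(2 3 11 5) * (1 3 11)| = 6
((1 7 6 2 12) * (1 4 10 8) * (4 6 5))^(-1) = (1 8 10 4 5 7)(2 6 12)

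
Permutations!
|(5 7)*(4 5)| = 3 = |(4 5 7)|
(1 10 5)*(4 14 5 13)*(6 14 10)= (1 6 14 5)(4 10 13)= [0, 6, 2, 3, 10, 1, 14, 7, 8, 9, 13, 11, 12, 4, 5]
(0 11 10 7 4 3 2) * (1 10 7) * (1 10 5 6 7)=[11, 5, 0, 2, 3, 6, 7, 4, 8, 9, 10, 1]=(0 11 1 5 6 7 4 3 2)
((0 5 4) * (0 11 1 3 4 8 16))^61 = ((0 5 8 16)(1 3 4 11))^61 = (0 5 8 16)(1 3 4 11)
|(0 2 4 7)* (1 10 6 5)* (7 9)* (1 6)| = |(0 2 4 9 7)(1 10)(5 6)| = 10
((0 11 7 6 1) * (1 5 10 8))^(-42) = ((0 11 7 6 5 10 8 1))^(-42) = (0 8 5 7)(1 10 6 11)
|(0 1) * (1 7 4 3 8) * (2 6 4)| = |(0 7 2 6 4 3 8 1)| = 8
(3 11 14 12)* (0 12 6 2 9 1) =(0 12 3 11 14 6 2 9 1) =[12, 0, 9, 11, 4, 5, 2, 7, 8, 1, 10, 14, 3, 13, 6]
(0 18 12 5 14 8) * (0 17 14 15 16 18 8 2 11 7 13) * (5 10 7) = [8, 1, 11, 3, 4, 15, 6, 13, 17, 9, 7, 5, 10, 0, 2, 16, 18, 14, 12] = (0 8 17 14 2 11 5 15 16 18 12 10 7 13)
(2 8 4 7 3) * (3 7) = (2 8 4 3) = [0, 1, 8, 2, 3, 5, 6, 7, 4]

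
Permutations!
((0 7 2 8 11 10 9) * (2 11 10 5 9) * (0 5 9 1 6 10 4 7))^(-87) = (1 2 7 5 10 4 9 6 8 11)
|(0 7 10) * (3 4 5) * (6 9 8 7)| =6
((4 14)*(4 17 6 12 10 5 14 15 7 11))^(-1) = ((4 15 7 11)(5 14 17 6 12 10))^(-1) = (4 11 7 15)(5 10 12 6 17 14)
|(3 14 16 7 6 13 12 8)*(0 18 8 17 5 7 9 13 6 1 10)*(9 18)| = 45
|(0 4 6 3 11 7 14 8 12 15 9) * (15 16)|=12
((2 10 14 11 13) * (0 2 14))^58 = ((0 2 10)(11 13 14))^58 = (0 2 10)(11 13 14)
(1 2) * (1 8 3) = (1 2 8 3) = [0, 2, 8, 1, 4, 5, 6, 7, 3]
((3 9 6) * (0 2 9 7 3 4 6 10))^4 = (10)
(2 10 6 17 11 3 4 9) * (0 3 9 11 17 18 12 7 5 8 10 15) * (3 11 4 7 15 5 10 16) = (0 11 9 2 5 8 16 3 7 10 6 18 12 15) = [11, 1, 5, 7, 4, 8, 18, 10, 16, 2, 6, 9, 15, 13, 14, 0, 3, 17, 12]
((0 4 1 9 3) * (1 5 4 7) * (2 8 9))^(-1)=(0 3 9 8 2 1 7)(4 5)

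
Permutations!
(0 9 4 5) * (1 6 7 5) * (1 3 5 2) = (0 9 4 3 5)(1 6 7 2) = [9, 6, 1, 5, 3, 0, 7, 2, 8, 4]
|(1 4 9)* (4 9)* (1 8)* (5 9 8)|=|(1 8)(5 9)|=2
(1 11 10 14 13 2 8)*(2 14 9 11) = (1 2 8)(9 11 10)(13 14) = [0, 2, 8, 3, 4, 5, 6, 7, 1, 11, 9, 10, 12, 14, 13]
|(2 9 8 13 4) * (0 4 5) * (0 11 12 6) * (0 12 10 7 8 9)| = |(0 4 2)(5 11 10 7 8 13)(6 12)| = 6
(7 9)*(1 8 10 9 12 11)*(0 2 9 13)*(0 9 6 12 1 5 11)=[2, 8, 6, 3, 4, 11, 12, 1, 10, 7, 13, 5, 0, 9]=(0 2 6 12)(1 8 10 13 9 7)(5 11)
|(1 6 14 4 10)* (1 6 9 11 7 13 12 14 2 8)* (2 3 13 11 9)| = |(1 2 8)(3 13 12 14 4 10 6)(7 11)| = 42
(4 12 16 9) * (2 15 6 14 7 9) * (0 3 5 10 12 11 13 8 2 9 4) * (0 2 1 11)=[3, 11, 15, 5, 0, 10, 14, 4, 1, 2, 12, 13, 16, 8, 7, 6, 9]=(0 3 5 10 12 16 9 2 15 6 14 7 4)(1 11 13 8)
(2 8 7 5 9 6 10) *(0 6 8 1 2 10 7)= (10)(0 6 7 5 9 8)(1 2)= [6, 2, 1, 3, 4, 9, 7, 5, 0, 8, 10]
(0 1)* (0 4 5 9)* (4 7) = (0 1 7 4 5 9) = [1, 7, 2, 3, 5, 9, 6, 4, 8, 0]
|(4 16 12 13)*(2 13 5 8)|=|(2 13 4 16 12 5 8)|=7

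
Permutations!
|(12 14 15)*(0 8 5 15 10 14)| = |(0 8 5 15 12)(10 14)| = 10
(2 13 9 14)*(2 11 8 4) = (2 13 9 14 11 8 4) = [0, 1, 13, 3, 2, 5, 6, 7, 4, 14, 10, 8, 12, 9, 11]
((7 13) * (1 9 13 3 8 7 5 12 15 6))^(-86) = (1 15 5 9 6 12 13)(3 8 7)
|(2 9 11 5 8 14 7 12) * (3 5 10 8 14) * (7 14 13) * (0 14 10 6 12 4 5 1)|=60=|(0 14 10 8 3 1)(2 9 11 6 12)(4 5 13 7)|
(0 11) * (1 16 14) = (0 11)(1 16 14) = [11, 16, 2, 3, 4, 5, 6, 7, 8, 9, 10, 0, 12, 13, 1, 15, 14]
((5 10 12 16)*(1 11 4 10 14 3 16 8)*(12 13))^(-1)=((1 11 4 10 13 12 8)(3 16 5 14))^(-1)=(1 8 12 13 10 4 11)(3 14 5 16)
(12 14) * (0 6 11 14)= (0 6 11 14 12)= [6, 1, 2, 3, 4, 5, 11, 7, 8, 9, 10, 14, 0, 13, 12]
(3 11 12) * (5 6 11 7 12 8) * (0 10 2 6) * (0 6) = (0 10 2)(3 7 12)(5 6 11 8) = [10, 1, 0, 7, 4, 6, 11, 12, 5, 9, 2, 8, 3]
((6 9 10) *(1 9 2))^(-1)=(1 2 6 10 9)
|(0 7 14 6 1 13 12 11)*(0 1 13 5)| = |(0 7 14 6 13 12 11 1 5)| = 9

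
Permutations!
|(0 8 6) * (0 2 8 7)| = 6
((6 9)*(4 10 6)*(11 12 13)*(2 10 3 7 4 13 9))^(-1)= (2 6 10)(3 4 7)(9 12 11 13)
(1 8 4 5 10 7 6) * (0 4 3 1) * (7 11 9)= (0 4 5 10 11 9 7 6)(1 8 3)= [4, 8, 2, 1, 5, 10, 0, 6, 3, 7, 11, 9]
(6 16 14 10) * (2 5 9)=(2 5 9)(6 16 14 10)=[0, 1, 5, 3, 4, 9, 16, 7, 8, 2, 6, 11, 12, 13, 10, 15, 14]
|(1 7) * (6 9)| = 2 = |(1 7)(6 9)|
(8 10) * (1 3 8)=(1 3 8 10)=[0, 3, 2, 8, 4, 5, 6, 7, 10, 9, 1]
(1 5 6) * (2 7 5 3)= (1 3 2 7 5 6)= [0, 3, 7, 2, 4, 6, 1, 5]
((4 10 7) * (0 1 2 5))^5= (0 1 2 5)(4 7 10)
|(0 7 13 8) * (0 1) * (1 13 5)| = 4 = |(0 7 5 1)(8 13)|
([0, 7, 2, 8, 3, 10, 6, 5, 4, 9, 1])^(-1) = (1 10 5 7)(3 4 8)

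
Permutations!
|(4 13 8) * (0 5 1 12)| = |(0 5 1 12)(4 13 8)| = 12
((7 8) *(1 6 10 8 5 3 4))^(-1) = (1 4 3 5 7 8 10 6)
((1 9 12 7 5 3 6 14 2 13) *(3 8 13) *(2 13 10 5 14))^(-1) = (1 13 14 7 12 9)(2 6 3)(5 10 8)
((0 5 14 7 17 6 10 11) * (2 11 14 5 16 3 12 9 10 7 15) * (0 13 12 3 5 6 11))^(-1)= ((0 16 5 6 7 17 11 13 12 9 10 14 15 2))^(-1)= (0 2 15 14 10 9 12 13 11 17 7 6 5 16)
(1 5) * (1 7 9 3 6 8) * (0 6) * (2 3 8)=[6, 5, 3, 0, 4, 7, 2, 9, 1, 8]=(0 6 2 3)(1 5 7 9 8)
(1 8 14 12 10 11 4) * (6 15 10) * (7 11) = (1 8 14 12 6 15 10 7 11 4) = [0, 8, 2, 3, 1, 5, 15, 11, 14, 9, 7, 4, 6, 13, 12, 10]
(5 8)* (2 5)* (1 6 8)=[0, 6, 5, 3, 4, 1, 8, 7, 2]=(1 6 8 2 5)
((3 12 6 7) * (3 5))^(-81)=(3 5 7 6 12)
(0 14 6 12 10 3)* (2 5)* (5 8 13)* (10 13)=[14, 1, 8, 0, 4, 2, 12, 7, 10, 9, 3, 11, 13, 5, 6]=(0 14 6 12 13 5 2 8 10 3)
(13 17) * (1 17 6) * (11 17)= (1 11 17 13 6)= [0, 11, 2, 3, 4, 5, 1, 7, 8, 9, 10, 17, 12, 6, 14, 15, 16, 13]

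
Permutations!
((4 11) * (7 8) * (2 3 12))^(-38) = (2 3 12)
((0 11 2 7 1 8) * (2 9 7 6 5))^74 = (0 9 1)(2 5 6)(7 8 11)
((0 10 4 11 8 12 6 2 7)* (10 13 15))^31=(0 2 12 11 10 13 7 6 8 4 15)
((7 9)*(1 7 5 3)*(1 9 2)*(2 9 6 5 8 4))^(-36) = ((1 7 9 8 4 2)(3 6 5))^(-36) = (9)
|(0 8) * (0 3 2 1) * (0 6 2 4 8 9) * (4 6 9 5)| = |(0 5 4 8 3 6 2 1 9)| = 9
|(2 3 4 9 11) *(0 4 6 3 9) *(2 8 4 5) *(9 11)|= 6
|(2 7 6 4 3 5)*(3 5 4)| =6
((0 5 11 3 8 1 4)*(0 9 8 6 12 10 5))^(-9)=((1 4 9 8)(3 6 12 10 5 11))^(-9)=(1 8 9 4)(3 10)(5 6)(11 12)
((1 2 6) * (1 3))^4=(6)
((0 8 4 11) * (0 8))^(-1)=(4 8 11)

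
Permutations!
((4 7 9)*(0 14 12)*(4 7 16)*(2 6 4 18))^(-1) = (0 12 14)(2 18 16 4 6)(7 9)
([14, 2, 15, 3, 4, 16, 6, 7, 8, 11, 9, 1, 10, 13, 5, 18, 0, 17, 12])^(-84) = [0, 12, 10, 3, 4, 5, 6, 7, 8, 15, 2, 18, 1, 13, 14, 9, 16, 17, 11]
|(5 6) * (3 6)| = 3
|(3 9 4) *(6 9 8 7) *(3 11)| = 7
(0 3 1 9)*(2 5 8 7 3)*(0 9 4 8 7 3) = (9)(0 2 5 7)(1 4 8 3) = [2, 4, 5, 1, 8, 7, 6, 0, 3, 9]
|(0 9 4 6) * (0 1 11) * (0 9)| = 5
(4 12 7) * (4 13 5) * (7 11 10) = [0, 1, 2, 3, 12, 4, 6, 13, 8, 9, 7, 10, 11, 5] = (4 12 11 10 7 13 5)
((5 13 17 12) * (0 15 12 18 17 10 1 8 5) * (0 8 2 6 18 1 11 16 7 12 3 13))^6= ((0 15 3 13 10 11 16 7 12 8 5)(1 2 6 18 17))^6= (0 16 15 7 3 12 13 8 10 5 11)(1 2 6 18 17)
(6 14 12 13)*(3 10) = (3 10)(6 14 12 13) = [0, 1, 2, 10, 4, 5, 14, 7, 8, 9, 3, 11, 13, 6, 12]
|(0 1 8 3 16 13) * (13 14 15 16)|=|(0 1 8 3 13)(14 15 16)|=15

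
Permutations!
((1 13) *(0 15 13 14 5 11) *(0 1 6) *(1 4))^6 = (0 13)(1 14 5 11 4)(6 15) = ((0 15 13 6)(1 14 5 11 4))^6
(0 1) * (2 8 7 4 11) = [1, 0, 8, 3, 11, 5, 6, 4, 7, 9, 10, 2] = (0 1)(2 8 7 4 11)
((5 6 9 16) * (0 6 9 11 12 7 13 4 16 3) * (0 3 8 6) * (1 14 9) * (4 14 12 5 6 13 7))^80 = ((1 12 4 16 6 11 5)(8 13 14 9))^80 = (1 16 5 4 11 12 6)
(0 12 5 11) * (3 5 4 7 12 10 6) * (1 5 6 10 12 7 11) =(0 12 4 11)(1 5)(3 6) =[12, 5, 2, 6, 11, 1, 3, 7, 8, 9, 10, 0, 4]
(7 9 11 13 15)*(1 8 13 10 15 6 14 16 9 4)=(1 8 13 6 14 16 9 11 10 15 7 4)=[0, 8, 2, 3, 1, 5, 14, 4, 13, 11, 15, 10, 12, 6, 16, 7, 9]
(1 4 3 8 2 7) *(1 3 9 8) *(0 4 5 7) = (0 4 9 8 2)(1 5 7 3) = [4, 5, 0, 1, 9, 7, 6, 3, 2, 8]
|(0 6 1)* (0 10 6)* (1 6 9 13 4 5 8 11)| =8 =|(1 10 9 13 4 5 8 11)|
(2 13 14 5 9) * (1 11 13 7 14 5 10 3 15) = (1 11 13 5 9 2 7 14 10 3 15) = [0, 11, 7, 15, 4, 9, 6, 14, 8, 2, 3, 13, 12, 5, 10, 1]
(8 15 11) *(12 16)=[0, 1, 2, 3, 4, 5, 6, 7, 15, 9, 10, 8, 16, 13, 14, 11, 12]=(8 15 11)(12 16)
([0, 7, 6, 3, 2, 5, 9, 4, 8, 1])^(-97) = (1 9 6 2 4 7)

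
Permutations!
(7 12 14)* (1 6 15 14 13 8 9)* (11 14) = (1 6 15 11 14 7 12 13 8 9) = [0, 6, 2, 3, 4, 5, 15, 12, 9, 1, 10, 14, 13, 8, 7, 11]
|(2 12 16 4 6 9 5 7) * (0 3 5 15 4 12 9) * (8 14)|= |(0 3 5 7 2 9 15 4 6)(8 14)(12 16)|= 18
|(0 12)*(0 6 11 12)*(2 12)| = |(2 12 6 11)| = 4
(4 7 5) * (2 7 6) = (2 7 5 4 6) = [0, 1, 7, 3, 6, 4, 2, 5]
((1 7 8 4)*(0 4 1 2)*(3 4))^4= ((0 3 4 2)(1 7 8))^4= (1 7 8)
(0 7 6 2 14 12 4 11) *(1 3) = [7, 3, 14, 1, 11, 5, 2, 6, 8, 9, 10, 0, 4, 13, 12] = (0 7 6 2 14 12 4 11)(1 3)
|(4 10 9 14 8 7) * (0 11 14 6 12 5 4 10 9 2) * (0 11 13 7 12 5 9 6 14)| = |(0 13 7 10 2 11)(4 6 5)(8 12 9 14)| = 12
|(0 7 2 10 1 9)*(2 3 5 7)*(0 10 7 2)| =|(1 9 10)(2 7 3 5)| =12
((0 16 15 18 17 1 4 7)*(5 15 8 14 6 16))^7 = (0 7 4 1 17 18 15 5)(6 14 8 16)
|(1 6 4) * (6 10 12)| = 5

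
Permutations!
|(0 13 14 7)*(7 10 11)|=|(0 13 14 10 11 7)|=6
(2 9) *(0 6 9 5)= [6, 1, 5, 3, 4, 0, 9, 7, 8, 2]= (0 6 9 2 5)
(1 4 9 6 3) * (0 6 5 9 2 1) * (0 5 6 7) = (0 7)(1 4 2)(3 5 9 6) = [7, 4, 1, 5, 2, 9, 3, 0, 8, 6]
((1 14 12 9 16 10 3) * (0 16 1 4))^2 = (0 10 4 16 3)(1 12)(9 14)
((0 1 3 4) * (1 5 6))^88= ((0 5 6 1 3 4))^88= (0 3 6)(1 5 4)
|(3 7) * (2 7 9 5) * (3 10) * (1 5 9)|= 6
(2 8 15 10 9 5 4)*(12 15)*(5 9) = (2 8 12 15 10 5 4) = [0, 1, 8, 3, 2, 4, 6, 7, 12, 9, 5, 11, 15, 13, 14, 10]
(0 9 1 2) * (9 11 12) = (0 11 12 9 1 2) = [11, 2, 0, 3, 4, 5, 6, 7, 8, 1, 10, 12, 9]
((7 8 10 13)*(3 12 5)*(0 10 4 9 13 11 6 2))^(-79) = (0 10 11 6 2)(3 5 12)(4 9 13 7 8) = ((0 10 11 6 2)(3 12 5)(4 9 13 7 8))^(-79)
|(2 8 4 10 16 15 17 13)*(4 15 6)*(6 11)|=|(2 8 15 17 13)(4 10 16 11 6)|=5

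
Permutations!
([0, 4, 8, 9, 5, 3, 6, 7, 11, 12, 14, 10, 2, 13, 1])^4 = [0, 9, 14, 8, 12, 2, 6, 7, 1, 11, 5, 4, 10, 13, 3]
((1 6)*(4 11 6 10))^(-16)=((1 10 4 11 6))^(-16)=(1 6 11 4 10)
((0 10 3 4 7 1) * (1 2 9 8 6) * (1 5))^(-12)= ((0 10 3 4 7 2 9 8 6 5 1))^(-12)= (0 1 5 6 8 9 2 7 4 3 10)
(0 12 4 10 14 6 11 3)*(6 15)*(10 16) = [12, 1, 2, 0, 16, 5, 11, 7, 8, 9, 14, 3, 4, 13, 15, 6, 10] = (0 12 4 16 10 14 15 6 11 3)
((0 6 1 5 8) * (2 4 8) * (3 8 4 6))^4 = ((0 3 8)(1 5 2 6))^4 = (0 3 8)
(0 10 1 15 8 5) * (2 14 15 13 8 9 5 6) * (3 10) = [3, 13, 14, 10, 4, 0, 2, 7, 6, 5, 1, 11, 12, 8, 15, 9] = (0 3 10 1 13 8 6 2 14 15 9 5)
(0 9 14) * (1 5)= [9, 5, 2, 3, 4, 1, 6, 7, 8, 14, 10, 11, 12, 13, 0]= (0 9 14)(1 5)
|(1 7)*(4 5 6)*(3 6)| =4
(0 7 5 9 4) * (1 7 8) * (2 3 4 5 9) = (0 8 1 7 9 5 2 3 4) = [8, 7, 3, 4, 0, 2, 6, 9, 1, 5]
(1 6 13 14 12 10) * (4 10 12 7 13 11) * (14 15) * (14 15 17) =[0, 6, 2, 3, 10, 5, 11, 13, 8, 9, 1, 4, 12, 17, 7, 15, 16, 14] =(1 6 11 4 10)(7 13 17 14)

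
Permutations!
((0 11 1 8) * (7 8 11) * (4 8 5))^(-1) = ((0 7 5 4 8)(1 11))^(-1) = (0 8 4 5 7)(1 11)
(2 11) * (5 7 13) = [0, 1, 11, 3, 4, 7, 6, 13, 8, 9, 10, 2, 12, 5] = (2 11)(5 7 13)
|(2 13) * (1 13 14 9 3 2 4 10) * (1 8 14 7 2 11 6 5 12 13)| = |(2 7)(3 11 6 5 12 13 4 10 8 14 9)| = 22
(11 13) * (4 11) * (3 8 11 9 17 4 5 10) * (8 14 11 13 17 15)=(3 14 11 17 4 9 15 8 13 5 10)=[0, 1, 2, 14, 9, 10, 6, 7, 13, 15, 3, 17, 12, 5, 11, 8, 16, 4]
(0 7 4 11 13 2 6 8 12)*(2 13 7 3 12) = [3, 1, 6, 12, 11, 5, 8, 4, 2, 9, 10, 7, 0, 13] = (13)(0 3 12)(2 6 8)(4 11 7)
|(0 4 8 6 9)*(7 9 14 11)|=8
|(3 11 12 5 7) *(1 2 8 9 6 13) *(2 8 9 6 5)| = 28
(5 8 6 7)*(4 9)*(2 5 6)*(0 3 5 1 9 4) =(0 3 5 8 2 1 9)(6 7) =[3, 9, 1, 5, 4, 8, 7, 6, 2, 0]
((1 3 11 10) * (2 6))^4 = (11)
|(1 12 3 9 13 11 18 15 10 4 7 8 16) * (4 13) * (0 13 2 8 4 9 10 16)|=12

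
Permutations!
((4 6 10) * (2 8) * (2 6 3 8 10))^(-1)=(2 6 8 3 4 10)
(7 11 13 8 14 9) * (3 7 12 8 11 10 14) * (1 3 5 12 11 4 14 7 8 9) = (1 3 8 5 12 9 11 13 4 14)(7 10) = [0, 3, 2, 8, 14, 12, 6, 10, 5, 11, 7, 13, 9, 4, 1]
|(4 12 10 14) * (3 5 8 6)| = 4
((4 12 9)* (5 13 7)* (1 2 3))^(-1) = (1 3 2)(4 9 12)(5 7 13)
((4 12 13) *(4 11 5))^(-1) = (4 5 11 13 12)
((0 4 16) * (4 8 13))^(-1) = ((0 8 13 4 16))^(-1) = (0 16 4 13 8)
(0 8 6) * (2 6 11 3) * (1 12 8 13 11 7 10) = [13, 12, 6, 2, 4, 5, 0, 10, 7, 9, 1, 3, 8, 11] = (0 13 11 3 2 6)(1 12 8 7 10)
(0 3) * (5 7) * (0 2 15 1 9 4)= (0 3 2 15 1 9 4)(5 7)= [3, 9, 15, 2, 0, 7, 6, 5, 8, 4, 10, 11, 12, 13, 14, 1]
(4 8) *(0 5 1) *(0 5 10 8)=[10, 5, 2, 3, 0, 1, 6, 7, 4, 9, 8]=(0 10 8 4)(1 5)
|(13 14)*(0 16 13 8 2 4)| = 7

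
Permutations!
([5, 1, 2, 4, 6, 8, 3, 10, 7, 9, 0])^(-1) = [10, 1, 2, 6, 3, 0, 4, 8, 5, 9, 7]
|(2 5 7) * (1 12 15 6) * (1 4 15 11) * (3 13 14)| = |(1 12 11)(2 5 7)(3 13 14)(4 15 6)| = 3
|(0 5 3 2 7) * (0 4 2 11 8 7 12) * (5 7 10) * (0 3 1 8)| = 28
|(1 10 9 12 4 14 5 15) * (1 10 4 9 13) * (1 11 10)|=30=|(1 4 14 5 15)(9 12)(10 13 11)|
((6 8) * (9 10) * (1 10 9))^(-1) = (1 10)(6 8)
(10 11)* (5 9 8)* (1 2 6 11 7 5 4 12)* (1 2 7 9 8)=[0, 7, 6, 3, 12, 8, 11, 5, 4, 1, 9, 10, 2]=(1 7 5 8 4 12 2 6 11 10 9)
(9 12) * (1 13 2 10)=(1 13 2 10)(9 12)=[0, 13, 10, 3, 4, 5, 6, 7, 8, 12, 1, 11, 9, 2]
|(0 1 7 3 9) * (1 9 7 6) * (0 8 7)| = 10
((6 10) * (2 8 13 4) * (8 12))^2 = (2 8 4 12 13)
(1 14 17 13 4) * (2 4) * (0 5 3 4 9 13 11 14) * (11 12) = (0 5 3 4 1)(2 9 13)(11 14 17 12) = [5, 0, 9, 4, 1, 3, 6, 7, 8, 13, 10, 14, 11, 2, 17, 15, 16, 12]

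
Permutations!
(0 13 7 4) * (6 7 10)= [13, 1, 2, 3, 0, 5, 7, 4, 8, 9, 6, 11, 12, 10]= (0 13 10 6 7 4)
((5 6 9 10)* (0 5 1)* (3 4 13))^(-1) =((0 5 6 9 10 1)(3 4 13))^(-1) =(0 1 10 9 6 5)(3 13 4)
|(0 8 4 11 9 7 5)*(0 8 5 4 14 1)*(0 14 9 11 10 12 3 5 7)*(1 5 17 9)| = 8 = |(0 7 4 10 12 3 17 9)(1 14 5 8)|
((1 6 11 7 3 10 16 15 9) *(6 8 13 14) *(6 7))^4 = (1 7 15 13 10)(3 9 14 16 8) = ((1 8 13 14 7 3 10 16 15 9)(6 11))^4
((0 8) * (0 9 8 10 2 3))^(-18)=((0 10 2 3)(8 9))^(-18)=(0 2)(3 10)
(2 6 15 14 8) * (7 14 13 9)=[0, 1, 6, 3, 4, 5, 15, 14, 2, 7, 10, 11, 12, 9, 8, 13]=(2 6 15 13 9 7 14 8)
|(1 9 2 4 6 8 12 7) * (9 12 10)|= 6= |(1 12 7)(2 4 6 8 10 9)|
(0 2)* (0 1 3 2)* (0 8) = [8, 3, 1, 2, 4, 5, 6, 7, 0] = (0 8)(1 3 2)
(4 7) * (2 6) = (2 6)(4 7) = [0, 1, 6, 3, 7, 5, 2, 4]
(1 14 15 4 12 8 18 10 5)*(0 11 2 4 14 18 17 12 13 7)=[11, 18, 4, 3, 13, 1, 6, 0, 17, 9, 5, 2, 8, 7, 15, 14, 16, 12, 10]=(0 11 2 4 13 7)(1 18 10 5)(8 17 12)(14 15)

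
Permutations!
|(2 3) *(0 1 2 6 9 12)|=7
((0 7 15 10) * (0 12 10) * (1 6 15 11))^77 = ((0 7 11 1 6 15)(10 12))^77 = (0 15 6 1 11 7)(10 12)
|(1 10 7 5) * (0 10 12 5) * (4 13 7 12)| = 8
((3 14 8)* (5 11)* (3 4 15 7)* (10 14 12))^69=(3 4 10 7 8 12 15 14)(5 11)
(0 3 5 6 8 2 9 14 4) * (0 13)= (0 3 5 6 8 2 9 14 4 13)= [3, 1, 9, 5, 13, 6, 8, 7, 2, 14, 10, 11, 12, 0, 4]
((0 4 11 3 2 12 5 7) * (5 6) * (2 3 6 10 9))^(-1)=(0 7 5 6 11 4)(2 9 10 12)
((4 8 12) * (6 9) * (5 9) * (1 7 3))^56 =(1 3 7)(4 12 8)(5 6 9)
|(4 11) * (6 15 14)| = |(4 11)(6 15 14)| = 6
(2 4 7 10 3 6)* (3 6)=[0, 1, 4, 3, 7, 5, 2, 10, 8, 9, 6]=(2 4 7 10 6)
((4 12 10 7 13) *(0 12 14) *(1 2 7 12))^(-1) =(0 14 4 13 7 2 1)(10 12)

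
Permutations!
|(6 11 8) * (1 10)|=6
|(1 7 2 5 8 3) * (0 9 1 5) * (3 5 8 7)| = 8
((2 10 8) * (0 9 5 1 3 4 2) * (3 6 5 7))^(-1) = (0 8 10 2 4 3 7 9)(1 5 6)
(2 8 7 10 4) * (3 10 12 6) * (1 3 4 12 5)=(1 3 10 12 6 4 2 8 7 5)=[0, 3, 8, 10, 2, 1, 4, 5, 7, 9, 12, 11, 6]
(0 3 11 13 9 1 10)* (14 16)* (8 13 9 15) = (0 3 11 9 1 10)(8 13 15)(14 16) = [3, 10, 2, 11, 4, 5, 6, 7, 13, 1, 0, 9, 12, 15, 16, 8, 14]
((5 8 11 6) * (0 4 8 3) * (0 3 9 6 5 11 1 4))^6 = ((1 4 8)(5 9 6 11))^6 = (5 6)(9 11)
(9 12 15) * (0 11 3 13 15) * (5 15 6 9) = (0 11 3 13 6 9 12)(5 15) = [11, 1, 2, 13, 4, 15, 9, 7, 8, 12, 10, 3, 0, 6, 14, 5]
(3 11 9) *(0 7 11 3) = (0 7 11 9) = [7, 1, 2, 3, 4, 5, 6, 11, 8, 0, 10, 9]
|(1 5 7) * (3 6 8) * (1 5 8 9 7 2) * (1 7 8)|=|(2 7 5)(3 6 9 8)|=12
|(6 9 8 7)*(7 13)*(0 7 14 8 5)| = 15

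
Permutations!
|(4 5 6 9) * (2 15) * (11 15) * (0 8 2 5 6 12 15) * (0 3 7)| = |(0 8 2 11 3 7)(4 6 9)(5 12 15)| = 6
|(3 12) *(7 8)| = 2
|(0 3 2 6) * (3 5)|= 5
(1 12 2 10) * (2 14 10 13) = (1 12 14 10)(2 13) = [0, 12, 13, 3, 4, 5, 6, 7, 8, 9, 1, 11, 14, 2, 10]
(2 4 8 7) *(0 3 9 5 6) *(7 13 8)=(0 3 9 5 6)(2 4 7)(8 13)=[3, 1, 4, 9, 7, 6, 0, 2, 13, 5, 10, 11, 12, 8]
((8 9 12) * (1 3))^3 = (12)(1 3)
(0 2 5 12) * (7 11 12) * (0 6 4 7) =(0 2 5)(4 7 11 12 6) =[2, 1, 5, 3, 7, 0, 4, 11, 8, 9, 10, 12, 6]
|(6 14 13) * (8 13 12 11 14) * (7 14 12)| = |(6 8 13)(7 14)(11 12)| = 6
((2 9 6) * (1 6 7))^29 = ((1 6 2 9 7))^29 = (1 7 9 2 6)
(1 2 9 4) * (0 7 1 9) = [7, 2, 0, 3, 9, 5, 6, 1, 8, 4] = (0 7 1 2)(4 9)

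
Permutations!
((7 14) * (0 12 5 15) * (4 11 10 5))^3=(0 11 15 4 5 12 10)(7 14)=((0 12 4 11 10 5 15)(7 14))^3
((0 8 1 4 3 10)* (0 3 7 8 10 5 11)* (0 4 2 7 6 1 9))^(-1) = ((0 10 3 5 11 4 6 1 2 7 8 9))^(-1) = (0 9 8 7 2 1 6 4 11 5 3 10)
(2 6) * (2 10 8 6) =[0, 1, 2, 3, 4, 5, 10, 7, 6, 9, 8] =(6 10 8)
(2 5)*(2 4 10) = (2 5 4 10) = [0, 1, 5, 3, 10, 4, 6, 7, 8, 9, 2]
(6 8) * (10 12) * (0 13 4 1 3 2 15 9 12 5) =(0 13 4 1 3 2 15 9 12 10 5)(6 8) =[13, 3, 15, 2, 1, 0, 8, 7, 6, 12, 5, 11, 10, 4, 14, 9]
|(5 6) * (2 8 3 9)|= 4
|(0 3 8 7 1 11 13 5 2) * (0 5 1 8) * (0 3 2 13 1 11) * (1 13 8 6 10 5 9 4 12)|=30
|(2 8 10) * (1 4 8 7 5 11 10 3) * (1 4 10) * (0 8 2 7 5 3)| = 8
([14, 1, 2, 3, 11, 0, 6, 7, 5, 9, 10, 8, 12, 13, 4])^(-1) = (0 5 8 11 4 14)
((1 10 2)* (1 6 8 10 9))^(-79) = (1 9)(2 6 8 10) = ((1 9)(2 6 8 10))^(-79)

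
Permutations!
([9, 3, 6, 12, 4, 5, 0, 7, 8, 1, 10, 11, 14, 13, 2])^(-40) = (14)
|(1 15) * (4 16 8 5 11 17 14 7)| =|(1 15)(4 16 8 5 11 17 14 7)| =8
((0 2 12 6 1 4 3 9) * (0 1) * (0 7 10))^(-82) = ((0 2 12 6 7 10)(1 4 3 9))^(-82) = (0 12 7)(1 3)(2 6 10)(4 9)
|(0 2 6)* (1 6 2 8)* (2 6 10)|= 6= |(0 8 1 10 2 6)|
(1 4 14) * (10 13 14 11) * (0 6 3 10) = [6, 4, 2, 10, 11, 5, 3, 7, 8, 9, 13, 0, 12, 14, 1] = (0 6 3 10 13 14 1 4 11)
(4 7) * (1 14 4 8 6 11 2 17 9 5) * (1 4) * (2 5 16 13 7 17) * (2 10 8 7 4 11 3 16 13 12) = (1 14)(2 10 8 6 3 16 12)(4 17 9 13)(5 11) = [0, 14, 10, 16, 17, 11, 3, 7, 6, 13, 8, 5, 2, 4, 1, 15, 12, 9]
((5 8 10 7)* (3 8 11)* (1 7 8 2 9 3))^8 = (11)(2 3 9)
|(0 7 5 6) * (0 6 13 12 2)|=|(0 7 5 13 12 2)|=6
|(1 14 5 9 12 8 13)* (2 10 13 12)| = 14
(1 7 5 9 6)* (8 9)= [0, 7, 2, 3, 4, 8, 1, 5, 9, 6]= (1 7 5 8 9 6)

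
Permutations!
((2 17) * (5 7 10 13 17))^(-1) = ((2 5 7 10 13 17))^(-1) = (2 17 13 10 7 5)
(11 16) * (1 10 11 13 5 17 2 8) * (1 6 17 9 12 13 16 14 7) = [0, 10, 8, 3, 4, 9, 17, 1, 6, 12, 11, 14, 13, 5, 7, 15, 16, 2] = (1 10 11 14 7)(2 8 6 17)(5 9 12 13)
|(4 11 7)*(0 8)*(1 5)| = 6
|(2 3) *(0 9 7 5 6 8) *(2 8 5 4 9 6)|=|(0 6 5 2 3 8)(4 9 7)|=6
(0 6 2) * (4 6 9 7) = [9, 1, 0, 3, 6, 5, 2, 4, 8, 7] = (0 9 7 4 6 2)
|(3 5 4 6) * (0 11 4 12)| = |(0 11 4 6 3 5 12)| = 7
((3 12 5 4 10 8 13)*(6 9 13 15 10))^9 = (15)(3 5 6 13 12 4 9) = ((3 12 5 4 6 9 13)(8 15 10))^9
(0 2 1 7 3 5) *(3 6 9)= (0 2 1 7 6 9 3 5)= [2, 7, 1, 5, 4, 0, 9, 6, 8, 3]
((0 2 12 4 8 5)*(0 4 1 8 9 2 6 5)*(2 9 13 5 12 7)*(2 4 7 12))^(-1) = ((0 6 2 12 1 8)(4 13 5 7))^(-1) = (0 8 1 12 2 6)(4 7 5 13)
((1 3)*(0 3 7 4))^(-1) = (0 4 7 1 3)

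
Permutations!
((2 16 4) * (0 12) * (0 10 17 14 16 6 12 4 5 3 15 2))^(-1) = ((0 4)(2 6 12 10 17 14 16 5 3 15))^(-1) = (0 4)(2 15 3 5 16 14 17 10 12 6)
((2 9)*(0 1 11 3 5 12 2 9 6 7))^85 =(0 5 7 3 6 11 2 1 12)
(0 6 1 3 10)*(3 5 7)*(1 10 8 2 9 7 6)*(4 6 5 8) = (0 1 8 2 9 7 3 4 6 10) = [1, 8, 9, 4, 6, 5, 10, 3, 2, 7, 0]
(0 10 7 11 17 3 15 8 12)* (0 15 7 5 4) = (0 10 5 4)(3 7 11 17)(8 12 15) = [10, 1, 2, 7, 0, 4, 6, 11, 12, 9, 5, 17, 15, 13, 14, 8, 16, 3]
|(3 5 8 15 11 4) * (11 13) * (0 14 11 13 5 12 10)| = 21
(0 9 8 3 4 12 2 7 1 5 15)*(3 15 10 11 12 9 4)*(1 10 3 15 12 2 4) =[1, 5, 7, 15, 9, 3, 6, 10, 12, 8, 11, 2, 4, 13, 14, 0] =(0 1 5 3 15)(2 7 10 11)(4 9 8 12)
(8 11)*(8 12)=(8 11 12)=[0, 1, 2, 3, 4, 5, 6, 7, 11, 9, 10, 12, 8]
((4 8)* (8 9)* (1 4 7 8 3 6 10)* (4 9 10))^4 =(1 4 3)(6 9 10)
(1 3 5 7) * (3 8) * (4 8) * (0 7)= (0 7 1 4 8 3 5)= [7, 4, 2, 5, 8, 0, 6, 1, 3]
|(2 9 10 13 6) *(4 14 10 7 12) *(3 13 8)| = 11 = |(2 9 7 12 4 14 10 8 3 13 6)|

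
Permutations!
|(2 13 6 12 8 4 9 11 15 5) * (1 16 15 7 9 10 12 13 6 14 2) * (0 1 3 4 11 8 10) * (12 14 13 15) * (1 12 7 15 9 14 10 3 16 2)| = 44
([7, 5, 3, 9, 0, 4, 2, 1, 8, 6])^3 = [5, 0, 6, 2, 1, 7, 9, 4, 8, 3]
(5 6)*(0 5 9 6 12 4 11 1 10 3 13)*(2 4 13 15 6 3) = (0 5 12 13)(1 10 2 4 11)(3 15 6 9) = [5, 10, 4, 15, 11, 12, 9, 7, 8, 3, 2, 1, 13, 0, 14, 6]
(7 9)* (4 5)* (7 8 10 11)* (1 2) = (1 2)(4 5)(7 9 8 10 11) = [0, 2, 1, 3, 5, 4, 6, 9, 10, 8, 11, 7]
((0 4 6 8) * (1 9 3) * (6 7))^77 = (0 7 8 4 6)(1 3 9)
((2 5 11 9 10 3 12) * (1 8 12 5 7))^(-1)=(1 7 2 12 8)(3 10 9 11 5)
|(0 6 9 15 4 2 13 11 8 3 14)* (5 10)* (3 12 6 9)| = |(0 9 15 4 2 13 11 8 12 6 3 14)(5 10)| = 12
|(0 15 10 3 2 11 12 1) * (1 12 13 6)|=9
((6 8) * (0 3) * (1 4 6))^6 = ((0 3)(1 4 6 8))^6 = (1 6)(4 8)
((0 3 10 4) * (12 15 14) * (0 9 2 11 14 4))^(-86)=((0 3 10)(2 11 14 12 15 4 9))^(-86)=(0 3 10)(2 4 12 11 9 15 14)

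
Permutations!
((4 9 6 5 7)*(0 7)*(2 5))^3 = (0 9 5 4 2 7 6)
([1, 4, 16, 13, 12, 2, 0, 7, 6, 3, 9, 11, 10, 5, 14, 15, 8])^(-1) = (0 6 8 16 2 5 13 3 9 10 12 4 1)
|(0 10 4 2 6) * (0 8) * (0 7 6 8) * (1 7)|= 8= |(0 10 4 2 8 1 7 6)|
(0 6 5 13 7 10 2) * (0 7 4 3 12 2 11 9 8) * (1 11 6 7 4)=[7, 11, 4, 12, 3, 13, 5, 10, 0, 8, 6, 9, 2, 1]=(0 7 10 6 5 13 1 11 9 8)(2 4 3 12)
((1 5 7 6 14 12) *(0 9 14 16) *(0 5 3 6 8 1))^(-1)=(0 12 14 9)(1 8 7 5 16 6 3)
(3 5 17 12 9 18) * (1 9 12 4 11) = (1 9 18 3 5 17 4 11) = [0, 9, 2, 5, 11, 17, 6, 7, 8, 18, 10, 1, 12, 13, 14, 15, 16, 4, 3]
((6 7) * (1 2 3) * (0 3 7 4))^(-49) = ((0 3 1 2 7 6 4))^(-49) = (7)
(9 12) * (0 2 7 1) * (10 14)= (0 2 7 1)(9 12)(10 14)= [2, 0, 7, 3, 4, 5, 6, 1, 8, 12, 14, 11, 9, 13, 10]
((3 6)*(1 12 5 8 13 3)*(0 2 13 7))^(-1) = (0 7 8 5 12 1 6 3 13 2)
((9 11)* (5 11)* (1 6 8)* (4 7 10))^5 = ((1 6 8)(4 7 10)(5 11 9))^5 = (1 8 6)(4 10 7)(5 9 11)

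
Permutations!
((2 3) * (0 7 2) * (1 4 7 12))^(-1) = (0 3 2 7 4 1 12)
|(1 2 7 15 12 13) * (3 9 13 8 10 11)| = 11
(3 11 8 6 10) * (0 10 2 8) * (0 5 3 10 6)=(0 6 2 8)(3 11 5)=[6, 1, 8, 11, 4, 3, 2, 7, 0, 9, 10, 5]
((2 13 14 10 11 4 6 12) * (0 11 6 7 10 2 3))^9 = (14)(0 11 4 7 10 6 12 3)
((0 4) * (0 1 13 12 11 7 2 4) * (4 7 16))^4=(1 16 12)(4 11 13)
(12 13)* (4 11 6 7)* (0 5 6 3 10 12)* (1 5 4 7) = (0 4 11 3 10 12 13)(1 5 6) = [4, 5, 2, 10, 11, 6, 1, 7, 8, 9, 12, 3, 13, 0]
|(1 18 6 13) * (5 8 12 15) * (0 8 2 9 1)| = |(0 8 12 15 5 2 9 1 18 6 13)| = 11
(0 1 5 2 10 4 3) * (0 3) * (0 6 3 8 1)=(1 5 2 10 4 6 3 8)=[0, 5, 10, 8, 6, 2, 3, 7, 1, 9, 4]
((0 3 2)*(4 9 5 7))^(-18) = ((0 3 2)(4 9 5 7))^(-18) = (4 5)(7 9)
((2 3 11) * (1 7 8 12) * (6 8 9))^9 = ((1 7 9 6 8 12)(2 3 11))^9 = (1 6)(7 8)(9 12)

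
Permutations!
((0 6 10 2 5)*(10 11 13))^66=((0 6 11 13 10 2 5))^66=(0 13 5 11 2 6 10)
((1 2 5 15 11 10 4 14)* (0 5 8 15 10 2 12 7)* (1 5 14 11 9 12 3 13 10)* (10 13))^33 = (0 10 15 14 4 9 5 11 12 1 2 7 3 8)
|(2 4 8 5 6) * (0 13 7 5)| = 8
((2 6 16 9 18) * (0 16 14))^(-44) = (0 6 18 16 14 2 9)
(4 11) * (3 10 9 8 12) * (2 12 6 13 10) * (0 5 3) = (0 5 3 2 12)(4 11)(6 13 10 9 8) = [5, 1, 12, 2, 11, 3, 13, 7, 6, 8, 9, 4, 0, 10]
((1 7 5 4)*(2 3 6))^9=(1 7 5 4)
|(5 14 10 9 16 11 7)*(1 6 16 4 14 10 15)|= |(1 6 16 11 7 5 10 9 4 14 15)|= 11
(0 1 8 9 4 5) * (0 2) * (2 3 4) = [1, 8, 0, 4, 5, 3, 6, 7, 9, 2] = (0 1 8 9 2)(3 4 5)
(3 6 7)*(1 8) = (1 8)(3 6 7) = [0, 8, 2, 6, 4, 5, 7, 3, 1]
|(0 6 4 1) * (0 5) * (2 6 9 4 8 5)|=|(0 9 4 1 2 6 8 5)|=8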